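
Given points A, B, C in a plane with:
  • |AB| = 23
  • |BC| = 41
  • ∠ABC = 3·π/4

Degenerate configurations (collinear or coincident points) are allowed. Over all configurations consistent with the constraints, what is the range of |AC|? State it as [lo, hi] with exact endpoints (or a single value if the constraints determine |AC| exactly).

|AC| = √(943·√(2) + 2210)  (≈ 59.5282)

|AB| ∈ {23}
|BC| ∈ {41}
|AC| ∈ {√(943·√(2) + 2210)}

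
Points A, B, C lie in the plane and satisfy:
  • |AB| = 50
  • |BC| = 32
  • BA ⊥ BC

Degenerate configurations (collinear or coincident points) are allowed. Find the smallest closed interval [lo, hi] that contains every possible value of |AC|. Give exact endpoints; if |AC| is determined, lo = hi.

|AC| = 2·√(881)  (≈ 59.3633)

|AB| ∈ {50}
|BC| ∈ {32}
|AC| ∈ {2·√(881)}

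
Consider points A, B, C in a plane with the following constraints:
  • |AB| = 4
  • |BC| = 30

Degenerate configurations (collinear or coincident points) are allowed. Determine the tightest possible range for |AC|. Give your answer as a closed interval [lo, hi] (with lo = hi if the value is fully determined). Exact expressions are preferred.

|AB| ∈ {4}
|BC| ∈ {30}
|AC| ∈ [26, 34]

|AC| ∈ [26, 34]  (≈ [26.0000, 34.0000])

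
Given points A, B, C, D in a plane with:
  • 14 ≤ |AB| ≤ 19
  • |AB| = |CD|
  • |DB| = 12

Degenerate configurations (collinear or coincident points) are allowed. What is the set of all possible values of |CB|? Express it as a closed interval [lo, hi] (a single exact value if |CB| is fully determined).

|CB| ∈ [2, 31]  (≈ [2.0000, 31.0000])

|AB| ∈ [14, 19]
|BD| ∈ {12}
|CD| ∈ [14, 19]
|AD| ∈ [2, 31]
|BC| ∈ [2, 31]
|AC| ∈ [0, 50]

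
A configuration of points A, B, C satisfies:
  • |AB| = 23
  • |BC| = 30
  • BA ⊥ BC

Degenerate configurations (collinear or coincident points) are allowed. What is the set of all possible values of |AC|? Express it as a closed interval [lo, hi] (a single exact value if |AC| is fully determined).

|AC| = √(1429)  (≈ 37.8021)

|AB| ∈ {23}
|BC| ∈ {30}
|AC| ∈ {√(1429)}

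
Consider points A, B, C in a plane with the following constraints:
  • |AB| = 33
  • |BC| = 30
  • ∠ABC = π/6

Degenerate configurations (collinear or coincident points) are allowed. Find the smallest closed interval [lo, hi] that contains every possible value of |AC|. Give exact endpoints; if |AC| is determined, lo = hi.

|AC| = 3·√(221 - 110·√(3))  (≈ 16.5611)

|AB| ∈ {33}
|BC| ∈ {30}
|AC| ∈ {3·√(221 - 110·√(3))}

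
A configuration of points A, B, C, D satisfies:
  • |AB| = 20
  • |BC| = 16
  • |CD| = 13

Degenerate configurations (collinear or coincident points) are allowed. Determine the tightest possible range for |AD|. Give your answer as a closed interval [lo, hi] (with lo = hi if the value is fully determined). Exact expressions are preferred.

|AB| ∈ {20}
|BC| ∈ {16}
|CD| ∈ {13}
|AC| ∈ [4, 36]
|BD| ∈ [3, 29]
|AD| ∈ [0, 49]

|AD| ∈ [0, 49]  (≈ [0.0000, 49.0000])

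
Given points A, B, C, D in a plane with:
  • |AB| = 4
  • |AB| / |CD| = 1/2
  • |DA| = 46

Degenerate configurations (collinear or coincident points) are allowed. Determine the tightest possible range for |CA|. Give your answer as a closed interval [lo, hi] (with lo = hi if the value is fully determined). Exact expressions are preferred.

|AB| ∈ {4}
|AD| ∈ {46}
|CD| ∈ {8}
|BD| ∈ [42, 50]
|AC| ∈ [38, 54]
|BC| ∈ [34, 58]

|CA| ∈ [38, 54]  (≈ [38.0000, 54.0000])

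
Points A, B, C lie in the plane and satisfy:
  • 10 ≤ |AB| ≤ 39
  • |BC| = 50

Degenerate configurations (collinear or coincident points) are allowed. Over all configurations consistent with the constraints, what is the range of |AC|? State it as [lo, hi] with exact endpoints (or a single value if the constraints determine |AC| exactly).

|AC| ∈ [11, 89]  (≈ [11.0000, 89.0000])

|AB| ∈ [10, 39]
|BC| ∈ {50}
|AC| ∈ [11, 89]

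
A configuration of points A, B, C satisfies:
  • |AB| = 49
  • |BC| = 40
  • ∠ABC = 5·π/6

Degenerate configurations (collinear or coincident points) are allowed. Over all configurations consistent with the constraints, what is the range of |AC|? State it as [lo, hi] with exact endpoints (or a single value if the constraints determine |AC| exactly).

|AC| = √(1960·√(3) + 4001)  (≈ 85.9990)

|AB| ∈ {49}
|BC| ∈ {40}
|AC| ∈ {√(1960·√(3) + 4001)}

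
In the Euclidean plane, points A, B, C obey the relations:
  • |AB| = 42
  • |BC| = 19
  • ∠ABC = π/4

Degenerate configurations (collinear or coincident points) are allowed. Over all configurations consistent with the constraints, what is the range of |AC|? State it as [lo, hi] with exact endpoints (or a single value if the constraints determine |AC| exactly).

|AB| ∈ {42}
|BC| ∈ {19}
|AC| ∈ {√(2125 - 798·√(2))}

|AC| = √(2125 - 798·√(2))  (≈ 31.5667)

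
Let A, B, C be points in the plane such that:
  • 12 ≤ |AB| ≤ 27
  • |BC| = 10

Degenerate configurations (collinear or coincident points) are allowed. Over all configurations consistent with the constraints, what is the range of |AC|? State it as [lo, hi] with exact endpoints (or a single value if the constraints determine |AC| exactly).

|AB| ∈ [12, 27]
|BC| ∈ {10}
|AC| ∈ [2, 37]

|AC| ∈ [2, 37]  (≈ [2.0000, 37.0000])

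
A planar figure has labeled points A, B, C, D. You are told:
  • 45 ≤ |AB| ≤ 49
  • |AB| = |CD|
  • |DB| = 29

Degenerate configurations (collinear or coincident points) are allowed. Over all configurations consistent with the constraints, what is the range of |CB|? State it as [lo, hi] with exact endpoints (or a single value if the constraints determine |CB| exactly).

|CB| ∈ [16, 78]  (≈ [16.0000, 78.0000])

|AB| ∈ [45, 49]
|BD| ∈ {29}
|CD| ∈ [45, 49]
|AD| ∈ [16, 78]
|BC| ∈ [16, 78]
|AC| ∈ [0, 127]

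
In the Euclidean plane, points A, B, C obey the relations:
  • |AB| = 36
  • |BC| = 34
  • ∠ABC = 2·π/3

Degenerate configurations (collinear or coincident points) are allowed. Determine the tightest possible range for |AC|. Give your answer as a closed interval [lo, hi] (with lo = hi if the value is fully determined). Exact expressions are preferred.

|AB| ∈ {36}
|BC| ∈ {34}
|AC| ∈ {2·√(919)}

|AC| = 2·√(919)  (≈ 60.6300)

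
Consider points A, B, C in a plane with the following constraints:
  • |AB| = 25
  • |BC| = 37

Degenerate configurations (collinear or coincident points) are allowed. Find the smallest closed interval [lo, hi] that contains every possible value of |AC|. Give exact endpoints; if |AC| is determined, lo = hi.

|AC| ∈ [12, 62]  (≈ [12.0000, 62.0000])

|AB| ∈ {25}
|BC| ∈ {37}
|AC| ∈ [12, 62]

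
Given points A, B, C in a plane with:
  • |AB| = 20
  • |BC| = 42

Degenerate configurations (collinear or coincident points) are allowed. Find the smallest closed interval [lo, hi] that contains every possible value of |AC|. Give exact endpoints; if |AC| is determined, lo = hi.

|AC| ∈ [22, 62]  (≈ [22.0000, 62.0000])

|AB| ∈ {20}
|BC| ∈ {42}
|AC| ∈ [22, 62]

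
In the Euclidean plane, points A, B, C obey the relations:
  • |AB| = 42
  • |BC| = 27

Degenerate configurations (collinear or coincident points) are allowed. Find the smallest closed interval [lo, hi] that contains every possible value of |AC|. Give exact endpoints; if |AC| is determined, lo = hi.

|AC| ∈ [15, 69]  (≈ [15.0000, 69.0000])

|AB| ∈ {42}
|BC| ∈ {27}
|AC| ∈ [15, 69]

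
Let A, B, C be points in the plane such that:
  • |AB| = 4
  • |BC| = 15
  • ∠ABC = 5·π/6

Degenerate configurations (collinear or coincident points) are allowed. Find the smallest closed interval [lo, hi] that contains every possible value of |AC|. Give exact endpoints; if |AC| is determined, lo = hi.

|AB| ∈ {4}
|BC| ∈ {15}
|AC| ∈ {√(60·√(3) + 241)}

|AC| = √(60·√(3) + 241)  (≈ 18.5721)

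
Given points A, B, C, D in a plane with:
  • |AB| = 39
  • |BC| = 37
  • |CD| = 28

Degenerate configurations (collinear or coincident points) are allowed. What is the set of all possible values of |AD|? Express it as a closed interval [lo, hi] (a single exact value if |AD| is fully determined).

|AB| ∈ {39}
|BC| ∈ {37}
|CD| ∈ {28}
|AC| ∈ [2, 76]
|BD| ∈ [9, 65]
|AD| ∈ [0, 104]

|AD| ∈ [0, 104]  (≈ [0.0000, 104.0000])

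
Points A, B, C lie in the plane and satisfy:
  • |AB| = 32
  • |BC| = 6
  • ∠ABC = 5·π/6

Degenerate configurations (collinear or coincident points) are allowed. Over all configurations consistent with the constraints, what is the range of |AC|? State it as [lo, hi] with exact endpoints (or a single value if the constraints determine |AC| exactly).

|AB| ∈ {32}
|BC| ∈ {6}
|AC| ∈ {2·√(48·√(3) + 265)}

|AC| = 2·√(48·√(3) + 265)  (≈ 37.3169)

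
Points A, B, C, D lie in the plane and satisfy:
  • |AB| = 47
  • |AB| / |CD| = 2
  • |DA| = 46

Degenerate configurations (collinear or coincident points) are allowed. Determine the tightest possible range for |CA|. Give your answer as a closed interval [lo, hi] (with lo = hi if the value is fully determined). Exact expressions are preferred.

|CA| ∈ [45/2, 139/2]  (≈ [22.5000, 69.5000])

|AB| ∈ {47}
|AD| ∈ {46}
|CD| ∈ {47/2}
|BD| ∈ [1, 93]
|AC| ∈ [45/2, 139/2]
|BC| ∈ [0, 233/2]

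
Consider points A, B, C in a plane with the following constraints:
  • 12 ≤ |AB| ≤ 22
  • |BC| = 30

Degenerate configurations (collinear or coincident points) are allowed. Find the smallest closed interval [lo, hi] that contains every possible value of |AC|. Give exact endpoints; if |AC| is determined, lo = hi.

|AB| ∈ [12, 22]
|BC| ∈ {30}
|AC| ∈ [8, 52]

|AC| ∈ [8, 52]  (≈ [8.0000, 52.0000])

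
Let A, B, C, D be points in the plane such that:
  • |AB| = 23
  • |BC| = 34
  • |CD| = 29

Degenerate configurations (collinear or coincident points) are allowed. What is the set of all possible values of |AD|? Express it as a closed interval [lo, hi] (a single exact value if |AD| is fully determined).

|AB| ∈ {23}
|BC| ∈ {34}
|CD| ∈ {29}
|AC| ∈ [11, 57]
|BD| ∈ [5, 63]
|AD| ∈ [0, 86]

|AD| ∈ [0, 86]  (≈ [0.0000, 86.0000])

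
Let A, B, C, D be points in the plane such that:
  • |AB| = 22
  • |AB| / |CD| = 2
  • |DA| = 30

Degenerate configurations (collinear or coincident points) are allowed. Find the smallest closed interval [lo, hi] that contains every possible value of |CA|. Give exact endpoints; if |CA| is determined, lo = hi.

|AB| ∈ {22}
|AD| ∈ {30}
|CD| ∈ {11}
|BD| ∈ [8, 52]
|AC| ∈ [19, 41]
|BC| ∈ [0, 63]

|CA| ∈ [19, 41]  (≈ [19.0000, 41.0000])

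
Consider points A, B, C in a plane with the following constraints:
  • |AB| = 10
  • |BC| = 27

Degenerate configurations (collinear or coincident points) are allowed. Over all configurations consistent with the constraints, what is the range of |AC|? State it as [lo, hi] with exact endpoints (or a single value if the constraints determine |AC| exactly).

|AB| ∈ {10}
|BC| ∈ {27}
|AC| ∈ [17, 37]

|AC| ∈ [17, 37]  (≈ [17.0000, 37.0000])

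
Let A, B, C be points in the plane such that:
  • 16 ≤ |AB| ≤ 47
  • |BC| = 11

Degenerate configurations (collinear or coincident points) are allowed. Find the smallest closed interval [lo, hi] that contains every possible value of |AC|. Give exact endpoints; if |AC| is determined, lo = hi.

|AC| ∈ [5, 58]  (≈ [5.0000, 58.0000])

|AB| ∈ [16, 47]
|BC| ∈ {11}
|AC| ∈ [5, 58]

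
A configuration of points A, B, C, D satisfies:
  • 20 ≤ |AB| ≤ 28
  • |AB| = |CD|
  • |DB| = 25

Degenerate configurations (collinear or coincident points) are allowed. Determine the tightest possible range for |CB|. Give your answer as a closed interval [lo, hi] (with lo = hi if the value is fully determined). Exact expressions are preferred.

|AB| ∈ [20, 28]
|BD| ∈ {25}
|CD| ∈ [20, 28]
|AD| ∈ [0, 53]
|BC| ∈ [0, 53]
|AC| ∈ [0, 81]

|CB| ∈ [0, 53]  (≈ [0.0000, 53.0000])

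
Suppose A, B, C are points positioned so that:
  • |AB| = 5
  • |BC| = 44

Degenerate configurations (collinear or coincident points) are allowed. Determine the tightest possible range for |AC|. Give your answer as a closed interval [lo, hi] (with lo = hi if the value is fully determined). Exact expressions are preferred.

|AC| ∈ [39, 49]  (≈ [39.0000, 49.0000])

|AB| ∈ {5}
|BC| ∈ {44}
|AC| ∈ [39, 49]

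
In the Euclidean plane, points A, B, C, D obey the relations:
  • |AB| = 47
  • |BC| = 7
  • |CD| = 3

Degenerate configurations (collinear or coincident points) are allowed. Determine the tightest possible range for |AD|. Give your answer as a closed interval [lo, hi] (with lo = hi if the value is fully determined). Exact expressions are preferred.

|AB| ∈ {47}
|BC| ∈ {7}
|CD| ∈ {3}
|AC| ∈ [40, 54]
|BD| ∈ [4, 10]
|AD| ∈ [37, 57]

|AD| ∈ [37, 57]  (≈ [37.0000, 57.0000])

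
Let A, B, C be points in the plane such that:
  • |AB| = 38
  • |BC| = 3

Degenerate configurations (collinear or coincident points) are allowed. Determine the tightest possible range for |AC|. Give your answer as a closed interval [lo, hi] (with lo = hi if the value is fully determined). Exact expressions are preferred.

|AB| ∈ {38}
|BC| ∈ {3}
|AC| ∈ [35, 41]

|AC| ∈ [35, 41]  (≈ [35.0000, 41.0000])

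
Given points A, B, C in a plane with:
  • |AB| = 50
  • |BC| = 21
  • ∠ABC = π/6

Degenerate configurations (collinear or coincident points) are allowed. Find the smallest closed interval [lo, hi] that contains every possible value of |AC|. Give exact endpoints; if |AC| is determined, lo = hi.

|AC| = √(2941 - 1050·√(3))  (≈ 33.5014)

|AB| ∈ {50}
|BC| ∈ {21}
|AC| ∈ {√(2941 - 1050·√(3))}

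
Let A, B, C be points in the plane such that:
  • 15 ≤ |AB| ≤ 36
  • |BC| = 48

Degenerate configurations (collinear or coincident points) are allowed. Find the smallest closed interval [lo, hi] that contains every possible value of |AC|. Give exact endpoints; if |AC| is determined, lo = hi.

|AB| ∈ [15, 36]
|BC| ∈ {48}
|AC| ∈ [12, 84]

|AC| ∈ [12, 84]  (≈ [12.0000, 84.0000])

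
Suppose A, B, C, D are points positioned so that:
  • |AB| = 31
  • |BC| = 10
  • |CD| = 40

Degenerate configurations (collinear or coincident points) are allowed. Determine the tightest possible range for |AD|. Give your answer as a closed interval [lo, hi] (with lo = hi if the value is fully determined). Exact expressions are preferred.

|AB| ∈ {31}
|BC| ∈ {10}
|CD| ∈ {40}
|AC| ∈ [21, 41]
|BD| ∈ [30, 50]
|AD| ∈ [0, 81]

|AD| ∈ [0, 81]  (≈ [0.0000, 81.0000])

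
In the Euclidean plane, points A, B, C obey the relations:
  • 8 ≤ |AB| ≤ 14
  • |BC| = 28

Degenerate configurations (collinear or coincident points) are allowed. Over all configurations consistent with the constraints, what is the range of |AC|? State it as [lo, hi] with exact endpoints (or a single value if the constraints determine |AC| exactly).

|AC| ∈ [14, 42]  (≈ [14.0000, 42.0000])

|AB| ∈ [8, 14]
|BC| ∈ {28}
|AC| ∈ [14, 42]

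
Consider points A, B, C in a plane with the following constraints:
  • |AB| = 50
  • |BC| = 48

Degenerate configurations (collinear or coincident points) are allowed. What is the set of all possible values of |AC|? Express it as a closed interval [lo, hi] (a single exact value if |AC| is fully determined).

|AB| ∈ {50}
|BC| ∈ {48}
|AC| ∈ [2, 98]

|AC| ∈ [2, 98]  (≈ [2.0000, 98.0000])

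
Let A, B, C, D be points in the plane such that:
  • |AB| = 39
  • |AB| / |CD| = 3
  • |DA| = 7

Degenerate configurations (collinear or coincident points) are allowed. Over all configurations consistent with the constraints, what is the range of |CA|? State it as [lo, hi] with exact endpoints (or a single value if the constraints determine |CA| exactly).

|AB| ∈ {39}
|AD| ∈ {7}
|CD| ∈ {13}
|BD| ∈ [32, 46]
|AC| ∈ [6, 20]
|BC| ∈ [19, 59]

|CA| ∈ [6, 20]  (≈ [6.0000, 20.0000])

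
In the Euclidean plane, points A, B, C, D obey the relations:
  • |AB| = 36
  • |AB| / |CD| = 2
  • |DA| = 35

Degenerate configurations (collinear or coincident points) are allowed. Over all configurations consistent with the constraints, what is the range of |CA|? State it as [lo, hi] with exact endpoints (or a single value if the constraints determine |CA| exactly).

|AB| ∈ {36}
|AD| ∈ {35}
|CD| ∈ {18}
|BD| ∈ [1, 71]
|AC| ∈ [17, 53]
|BC| ∈ [0, 89]

|CA| ∈ [17, 53]  (≈ [17.0000, 53.0000])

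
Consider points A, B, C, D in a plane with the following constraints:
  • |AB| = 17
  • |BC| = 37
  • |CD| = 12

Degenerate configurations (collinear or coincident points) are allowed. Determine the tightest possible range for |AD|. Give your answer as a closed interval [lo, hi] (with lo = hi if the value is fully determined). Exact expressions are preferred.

|AD| ∈ [8, 66]  (≈ [8.0000, 66.0000])

|AB| ∈ {17}
|BC| ∈ {37}
|CD| ∈ {12}
|AC| ∈ [20, 54]
|BD| ∈ [25, 49]
|AD| ∈ [8, 66]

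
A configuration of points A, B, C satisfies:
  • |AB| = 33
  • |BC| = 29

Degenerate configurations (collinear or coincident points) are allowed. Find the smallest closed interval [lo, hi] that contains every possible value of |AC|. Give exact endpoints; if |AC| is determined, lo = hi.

|AC| ∈ [4, 62]  (≈ [4.0000, 62.0000])

|AB| ∈ {33}
|BC| ∈ {29}
|AC| ∈ [4, 62]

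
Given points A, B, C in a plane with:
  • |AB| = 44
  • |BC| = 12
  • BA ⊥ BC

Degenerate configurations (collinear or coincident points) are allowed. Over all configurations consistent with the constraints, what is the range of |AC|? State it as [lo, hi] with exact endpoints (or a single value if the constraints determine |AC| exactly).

|AB| ∈ {44}
|BC| ∈ {12}
|AC| ∈ {4·√(130)}

|AC| = 4·√(130)  (≈ 45.6070)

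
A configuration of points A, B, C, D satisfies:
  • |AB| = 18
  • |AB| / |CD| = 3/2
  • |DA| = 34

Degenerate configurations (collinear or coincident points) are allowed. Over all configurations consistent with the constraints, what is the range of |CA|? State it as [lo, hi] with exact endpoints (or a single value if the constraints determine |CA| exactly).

|CA| ∈ [22, 46]  (≈ [22.0000, 46.0000])

|AB| ∈ {18}
|AD| ∈ {34}
|CD| ∈ {12}
|BD| ∈ [16, 52]
|AC| ∈ [22, 46]
|BC| ∈ [4, 64]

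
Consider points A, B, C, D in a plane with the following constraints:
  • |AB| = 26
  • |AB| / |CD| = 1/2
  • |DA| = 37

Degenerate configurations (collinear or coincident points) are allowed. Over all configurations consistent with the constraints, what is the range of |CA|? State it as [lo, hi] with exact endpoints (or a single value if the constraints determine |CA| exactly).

|CA| ∈ [15, 89]  (≈ [15.0000, 89.0000])

|AB| ∈ {26}
|AD| ∈ {37}
|CD| ∈ {52}
|BD| ∈ [11, 63]
|AC| ∈ [15, 89]
|BC| ∈ [0, 115]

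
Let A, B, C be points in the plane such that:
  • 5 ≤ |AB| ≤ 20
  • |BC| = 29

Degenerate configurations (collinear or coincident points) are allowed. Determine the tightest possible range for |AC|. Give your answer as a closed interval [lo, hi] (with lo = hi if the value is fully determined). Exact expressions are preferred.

|AB| ∈ [5, 20]
|BC| ∈ {29}
|AC| ∈ [9, 49]

|AC| ∈ [9, 49]  (≈ [9.0000, 49.0000])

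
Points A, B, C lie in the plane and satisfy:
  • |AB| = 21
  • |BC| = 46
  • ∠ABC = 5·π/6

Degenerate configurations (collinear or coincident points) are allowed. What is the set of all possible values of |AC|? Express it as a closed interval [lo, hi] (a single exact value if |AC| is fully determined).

|AB| ∈ {21}
|BC| ∈ {46}
|AC| ∈ {√(966·√(3) + 2557)}

|AC| = √(966·√(3) + 2557)  (≈ 65.0397)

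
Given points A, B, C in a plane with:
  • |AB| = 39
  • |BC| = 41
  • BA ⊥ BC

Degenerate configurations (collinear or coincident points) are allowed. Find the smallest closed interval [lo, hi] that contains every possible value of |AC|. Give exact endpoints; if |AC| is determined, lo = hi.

|AB| ∈ {39}
|BC| ∈ {41}
|AC| ∈ {√(3202)}

|AC| = √(3202)  (≈ 56.5862)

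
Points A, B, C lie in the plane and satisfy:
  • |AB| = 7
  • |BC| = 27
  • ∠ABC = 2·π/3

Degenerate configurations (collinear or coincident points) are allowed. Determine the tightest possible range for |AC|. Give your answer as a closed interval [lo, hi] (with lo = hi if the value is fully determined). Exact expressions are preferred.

|AC| = √(967)  (≈ 31.0966)

|AB| ∈ {7}
|BC| ∈ {27}
|AC| ∈ {√(967)}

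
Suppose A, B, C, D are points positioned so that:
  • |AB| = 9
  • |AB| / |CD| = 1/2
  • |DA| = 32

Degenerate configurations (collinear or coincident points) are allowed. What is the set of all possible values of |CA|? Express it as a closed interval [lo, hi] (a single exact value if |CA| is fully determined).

|AB| ∈ {9}
|AD| ∈ {32}
|CD| ∈ {18}
|BD| ∈ [23, 41]
|AC| ∈ [14, 50]
|BC| ∈ [5, 59]

|CA| ∈ [14, 50]  (≈ [14.0000, 50.0000])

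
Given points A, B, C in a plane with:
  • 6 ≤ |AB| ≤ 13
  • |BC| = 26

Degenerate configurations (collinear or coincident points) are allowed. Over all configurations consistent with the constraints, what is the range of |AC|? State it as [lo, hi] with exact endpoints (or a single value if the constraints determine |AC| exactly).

|AC| ∈ [13, 39]  (≈ [13.0000, 39.0000])

|AB| ∈ [6, 13]
|BC| ∈ {26}
|AC| ∈ [13, 39]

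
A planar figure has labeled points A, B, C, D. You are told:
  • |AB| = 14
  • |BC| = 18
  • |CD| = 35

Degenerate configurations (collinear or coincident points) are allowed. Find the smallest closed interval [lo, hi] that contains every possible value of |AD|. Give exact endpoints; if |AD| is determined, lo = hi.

|AD| ∈ [3, 67]  (≈ [3.0000, 67.0000])

|AB| ∈ {14}
|BC| ∈ {18}
|CD| ∈ {35}
|AC| ∈ [4, 32]
|BD| ∈ [17, 53]
|AD| ∈ [3, 67]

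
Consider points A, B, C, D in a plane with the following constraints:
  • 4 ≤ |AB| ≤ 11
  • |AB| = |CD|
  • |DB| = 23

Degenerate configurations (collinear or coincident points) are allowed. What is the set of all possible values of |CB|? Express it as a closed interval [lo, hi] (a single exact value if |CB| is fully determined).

|CB| ∈ [12, 34]  (≈ [12.0000, 34.0000])

|AB| ∈ [4, 11]
|BD| ∈ {23}
|CD| ∈ [4, 11]
|AD| ∈ [12, 34]
|BC| ∈ [12, 34]
|AC| ∈ [1, 45]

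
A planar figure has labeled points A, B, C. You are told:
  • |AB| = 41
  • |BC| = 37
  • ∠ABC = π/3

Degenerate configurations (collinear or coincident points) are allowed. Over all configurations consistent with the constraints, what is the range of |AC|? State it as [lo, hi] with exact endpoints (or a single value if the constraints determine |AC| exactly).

|AB| ∈ {41}
|BC| ∈ {37}
|AC| ∈ {√(1533)}

|AC| = √(1533)  (≈ 39.1535)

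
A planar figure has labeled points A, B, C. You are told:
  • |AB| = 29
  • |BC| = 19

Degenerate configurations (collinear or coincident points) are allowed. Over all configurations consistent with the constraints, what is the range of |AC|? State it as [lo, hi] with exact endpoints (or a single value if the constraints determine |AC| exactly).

|AB| ∈ {29}
|BC| ∈ {19}
|AC| ∈ [10, 48]

|AC| ∈ [10, 48]  (≈ [10.0000, 48.0000])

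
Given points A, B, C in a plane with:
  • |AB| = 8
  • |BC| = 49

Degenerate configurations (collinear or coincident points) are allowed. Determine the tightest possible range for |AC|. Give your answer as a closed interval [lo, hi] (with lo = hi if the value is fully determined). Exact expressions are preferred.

|AB| ∈ {8}
|BC| ∈ {49}
|AC| ∈ [41, 57]

|AC| ∈ [41, 57]  (≈ [41.0000, 57.0000])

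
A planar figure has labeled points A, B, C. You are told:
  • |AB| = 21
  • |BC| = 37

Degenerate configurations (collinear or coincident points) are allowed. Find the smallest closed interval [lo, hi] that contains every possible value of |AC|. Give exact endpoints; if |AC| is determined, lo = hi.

|AB| ∈ {21}
|BC| ∈ {37}
|AC| ∈ [16, 58]

|AC| ∈ [16, 58]  (≈ [16.0000, 58.0000])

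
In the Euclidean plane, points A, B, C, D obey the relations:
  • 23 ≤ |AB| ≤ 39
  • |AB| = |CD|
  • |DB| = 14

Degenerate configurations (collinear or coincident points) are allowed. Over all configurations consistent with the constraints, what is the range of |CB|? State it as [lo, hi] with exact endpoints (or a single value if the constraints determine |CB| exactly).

|CB| ∈ [9, 53]  (≈ [9.0000, 53.0000])

|AB| ∈ [23, 39]
|BD| ∈ {14}
|CD| ∈ [23, 39]
|AD| ∈ [9, 53]
|BC| ∈ [9, 53]
|AC| ∈ [0, 92]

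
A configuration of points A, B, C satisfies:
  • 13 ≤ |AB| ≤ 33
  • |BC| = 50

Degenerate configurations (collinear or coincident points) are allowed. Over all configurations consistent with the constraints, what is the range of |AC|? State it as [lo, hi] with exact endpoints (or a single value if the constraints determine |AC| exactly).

|AB| ∈ [13, 33]
|BC| ∈ {50}
|AC| ∈ [17, 83]

|AC| ∈ [17, 83]  (≈ [17.0000, 83.0000])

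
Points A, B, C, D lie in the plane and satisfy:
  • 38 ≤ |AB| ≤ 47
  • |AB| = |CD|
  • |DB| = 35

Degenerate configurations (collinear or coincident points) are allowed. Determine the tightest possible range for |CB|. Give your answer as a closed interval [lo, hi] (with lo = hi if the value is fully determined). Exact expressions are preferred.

|CB| ∈ [3, 82]  (≈ [3.0000, 82.0000])

|AB| ∈ [38, 47]
|BD| ∈ {35}
|CD| ∈ [38, 47]
|AD| ∈ [3, 82]
|BC| ∈ [3, 82]
|AC| ∈ [0, 129]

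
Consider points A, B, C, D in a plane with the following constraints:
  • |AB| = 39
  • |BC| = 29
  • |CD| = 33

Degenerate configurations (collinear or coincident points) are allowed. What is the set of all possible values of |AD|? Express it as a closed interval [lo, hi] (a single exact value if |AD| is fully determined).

|AB| ∈ {39}
|BC| ∈ {29}
|CD| ∈ {33}
|AC| ∈ [10, 68]
|BD| ∈ [4, 62]
|AD| ∈ [0, 101]

|AD| ∈ [0, 101]  (≈ [0.0000, 101.0000])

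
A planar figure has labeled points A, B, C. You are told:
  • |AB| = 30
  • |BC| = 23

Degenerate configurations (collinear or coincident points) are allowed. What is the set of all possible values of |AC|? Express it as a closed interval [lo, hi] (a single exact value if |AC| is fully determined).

|AB| ∈ {30}
|BC| ∈ {23}
|AC| ∈ [7, 53]

|AC| ∈ [7, 53]  (≈ [7.0000, 53.0000])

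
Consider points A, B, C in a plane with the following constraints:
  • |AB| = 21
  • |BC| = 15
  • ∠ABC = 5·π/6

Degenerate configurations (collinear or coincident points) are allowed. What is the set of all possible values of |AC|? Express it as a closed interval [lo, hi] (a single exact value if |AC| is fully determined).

|AB| ∈ {21}
|BC| ∈ {15}
|AC| ∈ {3·√(35·√(3) + 74)}

|AC| = 3·√(35·√(3) + 74)  (≈ 34.8080)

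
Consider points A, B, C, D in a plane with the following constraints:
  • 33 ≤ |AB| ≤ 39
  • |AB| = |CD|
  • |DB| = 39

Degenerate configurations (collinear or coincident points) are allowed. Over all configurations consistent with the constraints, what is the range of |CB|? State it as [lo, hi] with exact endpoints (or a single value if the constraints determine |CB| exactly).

|AB| ∈ [33, 39]
|BD| ∈ {39}
|CD| ∈ [33, 39]
|AD| ∈ [0, 78]
|BC| ∈ [0, 78]
|AC| ∈ [0, 117]

|CB| ∈ [0, 78]  (≈ [0.0000, 78.0000])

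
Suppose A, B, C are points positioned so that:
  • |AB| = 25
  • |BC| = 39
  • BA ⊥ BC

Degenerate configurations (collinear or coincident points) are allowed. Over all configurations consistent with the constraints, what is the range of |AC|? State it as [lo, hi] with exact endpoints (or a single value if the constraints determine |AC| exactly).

|AC| = √(2146)  (≈ 46.3249)

|AB| ∈ {25}
|BC| ∈ {39}
|AC| ∈ {√(2146)}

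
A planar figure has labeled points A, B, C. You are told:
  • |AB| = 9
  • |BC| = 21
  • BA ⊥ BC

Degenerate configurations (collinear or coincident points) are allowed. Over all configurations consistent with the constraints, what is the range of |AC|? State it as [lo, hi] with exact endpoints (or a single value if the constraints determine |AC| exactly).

|AC| = 3·√(58)  (≈ 22.8473)

|AB| ∈ {9}
|BC| ∈ {21}
|AC| ∈ {3·√(58)}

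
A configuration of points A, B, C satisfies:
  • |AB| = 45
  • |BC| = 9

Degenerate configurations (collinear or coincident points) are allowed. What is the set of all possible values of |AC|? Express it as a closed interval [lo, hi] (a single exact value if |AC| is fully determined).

|AB| ∈ {45}
|BC| ∈ {9}
|AC| ∈ [36, 54]

|AC| ∈ [36, 54]  (≈ [36.0000, 54.0000])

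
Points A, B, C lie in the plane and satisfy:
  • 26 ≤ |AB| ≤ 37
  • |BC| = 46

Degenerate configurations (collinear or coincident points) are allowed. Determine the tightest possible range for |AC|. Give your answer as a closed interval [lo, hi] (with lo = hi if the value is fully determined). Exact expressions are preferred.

|AB| ∈ [26, 37]
|BC| ∈ {46}
|AC| ∈ [9, 83]

|AC| ∈ [9, 83]  (≈ [9.0000, 83.0000])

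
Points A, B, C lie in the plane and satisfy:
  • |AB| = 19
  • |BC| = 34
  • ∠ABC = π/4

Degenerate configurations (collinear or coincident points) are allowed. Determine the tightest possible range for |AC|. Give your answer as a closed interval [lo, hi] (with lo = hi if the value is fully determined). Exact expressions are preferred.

|AC| = √(1517 - 646·√(2))  (≈ 24.5646)

|AB| ∈ {19}
|BC| ∈ {34}
|AC| ∈ {√(1517 - 646·√(2))}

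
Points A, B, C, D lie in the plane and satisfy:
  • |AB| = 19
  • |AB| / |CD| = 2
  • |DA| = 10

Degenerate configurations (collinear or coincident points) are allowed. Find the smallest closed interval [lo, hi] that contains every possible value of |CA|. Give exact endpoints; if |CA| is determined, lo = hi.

|CA| ∈ [1/2, 39/2]  (≈ [0.5000, 19.5000])

|AB| ∈ {19}
|AD| ∈ {10}
|CD| ∈ {19/2}
|BD| ∈ [9, 29]
|AC| ∈ [1/2, 39/2]
|BC| ∈ [0, 77/2]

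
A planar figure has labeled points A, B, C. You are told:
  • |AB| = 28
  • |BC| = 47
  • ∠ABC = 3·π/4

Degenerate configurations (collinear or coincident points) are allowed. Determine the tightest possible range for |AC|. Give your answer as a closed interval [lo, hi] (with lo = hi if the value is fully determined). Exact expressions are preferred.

|AC| = √(1316·√(2) + 2993)  (≈ 69.6714)

|AB| ∈ {28}
|BC| ∈ {47}
|AC| ∈ {√(1316·√(2) + 2993)}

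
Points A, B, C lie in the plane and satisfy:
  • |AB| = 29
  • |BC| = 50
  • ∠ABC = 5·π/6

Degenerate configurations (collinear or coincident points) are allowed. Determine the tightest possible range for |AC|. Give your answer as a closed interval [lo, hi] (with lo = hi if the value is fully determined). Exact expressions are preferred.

|AC| = √(1450·√(3) + 3341)  (≈ 76.5015)

|AB| ∈ {29}
|BC| ∈ {50}
|AC| ∈ {√(1450·√(3) + 3341)}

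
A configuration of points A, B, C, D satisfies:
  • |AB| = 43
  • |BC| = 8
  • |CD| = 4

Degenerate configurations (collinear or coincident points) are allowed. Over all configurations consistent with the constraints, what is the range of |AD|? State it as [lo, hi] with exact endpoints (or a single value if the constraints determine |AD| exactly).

|AB| ∈ {43}
|BC| ∈ {8}
|CD| ∈ {4}
|AC| ∈ [35, 51]
|BD| ∈ [4, 12]
|AD| ∈ [31, 55]

|AD| ∈ [31, 55]  (≈ [31.0000, 55.0000])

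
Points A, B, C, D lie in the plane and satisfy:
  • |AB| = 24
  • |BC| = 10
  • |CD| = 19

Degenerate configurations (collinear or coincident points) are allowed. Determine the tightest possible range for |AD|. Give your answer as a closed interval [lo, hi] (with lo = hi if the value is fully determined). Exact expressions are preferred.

|AD| ∈ [0, 53]  (≈ [0.0000, 53.0000])

|AB| ∈ {24}
|BC| ∈ {10}
|CD| ∈ {19}
|AC| ∈ [14, 34]
|BD| ∈ [9, 29]
|AD| ∈ [0, 53]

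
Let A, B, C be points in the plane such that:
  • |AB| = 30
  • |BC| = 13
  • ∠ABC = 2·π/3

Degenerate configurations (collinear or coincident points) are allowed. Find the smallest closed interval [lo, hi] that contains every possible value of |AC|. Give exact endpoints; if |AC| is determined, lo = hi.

|AC| = √(1459)  (≈ 38.1969)

|AB| ∈ {30}
|BC| ∈ {13}
|AC| ∈ {√(1459)}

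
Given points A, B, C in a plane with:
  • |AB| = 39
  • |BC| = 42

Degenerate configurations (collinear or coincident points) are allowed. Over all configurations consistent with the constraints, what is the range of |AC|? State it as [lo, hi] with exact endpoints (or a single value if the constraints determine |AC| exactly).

|AC| ∈ [3, 81]  (≈ [3.0000, 81.0000])

|AB| ∈ {39}
|BC| ∈ {42}
|AC| ∈ [3, 81]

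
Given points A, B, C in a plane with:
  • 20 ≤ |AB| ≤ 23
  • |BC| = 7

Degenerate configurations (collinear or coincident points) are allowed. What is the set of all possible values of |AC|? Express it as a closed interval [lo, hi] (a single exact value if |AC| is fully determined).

|AC| ∈ [13, 30]  (≈ [13.0000, 30.0000])

|AB| ∈ [20, 23]
|BC| ∈ {7}
|AC| ∈ [13, 30]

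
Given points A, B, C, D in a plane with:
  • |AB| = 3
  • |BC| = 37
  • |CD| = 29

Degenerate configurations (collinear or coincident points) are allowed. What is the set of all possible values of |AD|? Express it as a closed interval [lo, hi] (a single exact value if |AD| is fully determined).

|AB| ∈ {3}
|BC| ∈ {37}
|CD| ∈ {29}
|AC| ∈ [34, 40]
|BD| ∈ [8, 66]
|AD| ∈ [5, 69]

|AD| ∈ [5, 69]  (≈ [5.0000, 69.0000])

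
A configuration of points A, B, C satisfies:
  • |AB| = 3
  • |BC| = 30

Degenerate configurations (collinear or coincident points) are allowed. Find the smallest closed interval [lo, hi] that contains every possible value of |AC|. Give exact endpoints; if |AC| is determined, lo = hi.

|AC| ∈ [27, 33]  (≈ [27.0000, 33.0000])

|AB| ∈ {3}
|BC| ∈ {30}
|AC| ∈ [27, 33]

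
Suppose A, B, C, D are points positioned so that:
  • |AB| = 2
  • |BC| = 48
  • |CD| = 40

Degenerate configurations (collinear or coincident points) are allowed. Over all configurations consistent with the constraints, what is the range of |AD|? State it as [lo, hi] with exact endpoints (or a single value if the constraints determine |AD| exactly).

|AD| ∈ [6, 90]  (≈ [6.0000, 90.0000])

|AB| ∈ {2}
|BC| ∈ {48}
|CD| ∈ {40}
|AC| ∈ [46, 50]
|BD| ∈ [8, 88]
|AD| ∈ [6, 90]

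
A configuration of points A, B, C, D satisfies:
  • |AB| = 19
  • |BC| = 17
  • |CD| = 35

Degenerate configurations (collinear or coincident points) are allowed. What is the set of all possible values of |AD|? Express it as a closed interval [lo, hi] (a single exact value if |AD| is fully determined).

|AD| ∈ [0, 71]  (≈ [0.0000, 71.0000])

|AB| ∈ {19}
|BC| ∈ {17}
|CD| ∈ {35}
|AC| ∈ [2, 36]
|BD| ∈ [18, 52]
|AD| ∈ [0, 71]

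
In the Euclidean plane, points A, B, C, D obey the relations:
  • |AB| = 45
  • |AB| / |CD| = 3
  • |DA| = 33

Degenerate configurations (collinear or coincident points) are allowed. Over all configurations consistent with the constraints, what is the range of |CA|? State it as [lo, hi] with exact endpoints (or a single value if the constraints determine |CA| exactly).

|AB| ∈ {45}
|AD| ∈ {33}
|CD| ∈ {15}
|BD| ∈ [12, 78]
|AC| ∈ [18, 48]
|BC| ∈ [0, 93]

|CA| ∈ [18, 48]  (≈ [18.0000, 48.0000])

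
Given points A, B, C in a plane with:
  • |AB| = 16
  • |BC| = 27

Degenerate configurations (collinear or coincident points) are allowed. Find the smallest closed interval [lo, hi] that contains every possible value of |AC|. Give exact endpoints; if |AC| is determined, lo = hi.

|AB| ∈ {16}
|BC| ∈ {27}
|AC| ∈ [11, 43]

|AC| ∈ [11, 43]  (≈ [11.0000, 43.0000])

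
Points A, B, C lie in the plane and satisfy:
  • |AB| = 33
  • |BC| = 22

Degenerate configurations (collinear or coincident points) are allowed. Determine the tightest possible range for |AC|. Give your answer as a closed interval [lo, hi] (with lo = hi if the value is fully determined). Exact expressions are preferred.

|AB| ∈ {33}
|BC| ∈ {22}
|AC| ∈ [11, 55]

|AC| ∈ [11, 55]  (≈ [11.0000, 55.0000])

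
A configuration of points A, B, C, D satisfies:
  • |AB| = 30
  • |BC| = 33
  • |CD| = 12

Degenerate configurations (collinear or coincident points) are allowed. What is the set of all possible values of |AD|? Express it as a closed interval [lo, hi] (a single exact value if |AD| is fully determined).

|AD| ∈ [0, 75]  (≈ [0.0000, 75.0000])

|AB| ∈ {30}
|BC| ∈ {33}
|CD| ∈ {12}
|AC| ∈ [3, 63]
|BD| ∈ [21, 45]
|AD| ∈ [0, 75]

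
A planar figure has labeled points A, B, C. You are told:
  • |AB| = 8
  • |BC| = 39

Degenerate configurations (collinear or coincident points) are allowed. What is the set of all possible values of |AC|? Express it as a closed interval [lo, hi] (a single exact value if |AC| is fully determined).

|AC| ∈ [31, 47]  (≈ [31.0000, 47.0000])

|AB| ∈ {8}
|BC| ∈ {39}
|AC| ∈ [31, 47]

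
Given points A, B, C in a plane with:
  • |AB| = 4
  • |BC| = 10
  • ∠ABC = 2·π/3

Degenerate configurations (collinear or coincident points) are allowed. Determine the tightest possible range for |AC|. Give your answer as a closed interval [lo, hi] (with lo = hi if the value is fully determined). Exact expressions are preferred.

|AB| ∈ {4}
|BC| ∈ {10}
|AC| ∈ {2·√(39)}

|AC| = 2·√(39)  (≈ 12.4900)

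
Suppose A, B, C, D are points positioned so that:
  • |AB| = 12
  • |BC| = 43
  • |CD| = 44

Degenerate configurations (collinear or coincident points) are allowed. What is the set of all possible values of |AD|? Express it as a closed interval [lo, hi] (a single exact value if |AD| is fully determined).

|AD| ∈ [0, 99]  (≈ [0.0000, 99.0000])

|AB| ∈ {12}
|BC| ∈ {43}
|CD| ∈ {44}
|AC| ∈ [31, 55]
|BD| ∈ [1, 87]
|AD| ∈ [0, 99]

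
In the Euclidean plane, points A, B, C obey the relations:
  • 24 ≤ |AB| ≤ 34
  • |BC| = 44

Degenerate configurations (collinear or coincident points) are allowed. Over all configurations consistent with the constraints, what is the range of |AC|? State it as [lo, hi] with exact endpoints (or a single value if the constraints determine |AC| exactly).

|AC| ∈ [10, 78]  (≈ [10.0000, 78.0000])

|AB| ∈ [24, 34]
|BC| ∈ {44}
|AC| ∈ [10, 78]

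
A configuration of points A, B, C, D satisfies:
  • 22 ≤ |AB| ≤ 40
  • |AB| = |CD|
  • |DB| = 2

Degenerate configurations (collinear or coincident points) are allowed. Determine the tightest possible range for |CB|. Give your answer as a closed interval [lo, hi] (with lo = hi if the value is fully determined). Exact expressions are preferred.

|AB| ∈ [22, 40]
|BD| ∈ {2}
|CD| ∈ [22, 40]
|AD| ∈ [20, 42]
|BC| ∈ [20, 42]
|AC| ∈ [0, 82]

|CB| ∈ [20, 42]  (≈ [20.0000, 42.0000])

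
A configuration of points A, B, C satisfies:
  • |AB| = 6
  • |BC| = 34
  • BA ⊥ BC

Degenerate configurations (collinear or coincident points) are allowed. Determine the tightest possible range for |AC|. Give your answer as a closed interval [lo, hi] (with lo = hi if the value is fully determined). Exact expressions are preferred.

|AC| = 2·√(298)  (≈ 34.5254)

|AB| ∈ {6}
|BC| ∈ {34}
|AC| ∈ {2·√(298)}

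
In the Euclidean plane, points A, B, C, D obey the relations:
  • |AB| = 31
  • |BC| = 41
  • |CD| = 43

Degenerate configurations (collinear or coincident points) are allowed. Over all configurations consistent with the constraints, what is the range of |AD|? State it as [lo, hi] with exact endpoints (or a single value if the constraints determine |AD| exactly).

|AB| ∈ {31}
|BC| ∈ {41}
|CD| ∈ {43}
|AC| ∈ [10, 72]
|BD| ∈ [2, 84]
|AD| ∈ [0, 115]

|AD| ∈ [0, 115]  (≈ [0.0000, 115.0000])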